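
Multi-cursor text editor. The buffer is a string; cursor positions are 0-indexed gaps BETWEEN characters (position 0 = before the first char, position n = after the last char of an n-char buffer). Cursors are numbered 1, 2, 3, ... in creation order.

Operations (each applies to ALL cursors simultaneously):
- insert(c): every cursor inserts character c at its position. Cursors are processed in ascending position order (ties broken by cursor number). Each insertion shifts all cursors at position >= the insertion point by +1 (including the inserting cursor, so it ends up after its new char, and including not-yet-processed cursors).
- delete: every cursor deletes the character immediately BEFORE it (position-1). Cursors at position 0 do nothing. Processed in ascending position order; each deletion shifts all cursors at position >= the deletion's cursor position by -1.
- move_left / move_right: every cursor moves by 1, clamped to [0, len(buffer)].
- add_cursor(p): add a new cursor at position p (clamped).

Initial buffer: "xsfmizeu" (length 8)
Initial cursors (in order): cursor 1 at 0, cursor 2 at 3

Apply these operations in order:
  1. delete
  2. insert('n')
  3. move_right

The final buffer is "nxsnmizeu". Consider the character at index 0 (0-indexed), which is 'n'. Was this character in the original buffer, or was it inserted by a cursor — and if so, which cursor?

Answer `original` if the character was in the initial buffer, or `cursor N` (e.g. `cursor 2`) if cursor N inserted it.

Answer: cursor 1

Derivation:
After op 1 (delete): buffer="xsmizeu" (len 7), cursors c1@0 c2@2, authorship .......
After op 2 (insert('n')): buffer="nxsnmizeu" (len 9), cursors c1@1 c2@4, authorship 1..2.....
After op 3 (move_right): buffer="nxsnmizeu" (len 9), cursors c1@2 c2@5, authorship 1..2.....
Authorship (.=original, N=cursor N): 1 . . 2 . . . . .
Index 0: author = 1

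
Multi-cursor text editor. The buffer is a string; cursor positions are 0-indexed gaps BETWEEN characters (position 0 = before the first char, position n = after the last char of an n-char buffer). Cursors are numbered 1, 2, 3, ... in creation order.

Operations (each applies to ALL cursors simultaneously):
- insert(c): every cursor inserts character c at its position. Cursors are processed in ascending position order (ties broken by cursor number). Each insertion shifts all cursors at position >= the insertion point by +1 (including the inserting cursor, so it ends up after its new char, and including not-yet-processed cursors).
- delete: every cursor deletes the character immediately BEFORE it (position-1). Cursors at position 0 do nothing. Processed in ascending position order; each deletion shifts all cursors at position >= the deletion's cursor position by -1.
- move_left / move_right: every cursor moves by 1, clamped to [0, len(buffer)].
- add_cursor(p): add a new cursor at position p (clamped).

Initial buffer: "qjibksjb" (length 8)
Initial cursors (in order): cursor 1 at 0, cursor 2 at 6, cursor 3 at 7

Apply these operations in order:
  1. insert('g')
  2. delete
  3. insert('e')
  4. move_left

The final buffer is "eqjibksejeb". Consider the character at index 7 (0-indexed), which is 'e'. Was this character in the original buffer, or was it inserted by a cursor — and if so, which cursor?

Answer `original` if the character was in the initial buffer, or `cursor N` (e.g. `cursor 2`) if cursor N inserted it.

Answer: cursor 2

Derivation:
After op 1 (insert('g')): buffer="gqjibksgjgb" (len 11), cursors c1@1 c2@8 c3@10, authorship 1......2.3.
After op 2 (delete): buffer="qjibksjb" (len 8), cursors c1@0 c2@6 c3@7, authorship ........
After op 3 (insert('e')): buffer="eqjibksejeb" (len 11), cursors c1@1 c2@8 c3@10, authorship 1......2.3.
After op 4 (move_left): buffer="eqjibksejeb" (len 11), cursors c1@0 c2@7 c3@9, authorship 1......2.3.
Authorship (.=original, N=cursor N): 1 . . . . . . 2 . 3 .
Index 7: author = 2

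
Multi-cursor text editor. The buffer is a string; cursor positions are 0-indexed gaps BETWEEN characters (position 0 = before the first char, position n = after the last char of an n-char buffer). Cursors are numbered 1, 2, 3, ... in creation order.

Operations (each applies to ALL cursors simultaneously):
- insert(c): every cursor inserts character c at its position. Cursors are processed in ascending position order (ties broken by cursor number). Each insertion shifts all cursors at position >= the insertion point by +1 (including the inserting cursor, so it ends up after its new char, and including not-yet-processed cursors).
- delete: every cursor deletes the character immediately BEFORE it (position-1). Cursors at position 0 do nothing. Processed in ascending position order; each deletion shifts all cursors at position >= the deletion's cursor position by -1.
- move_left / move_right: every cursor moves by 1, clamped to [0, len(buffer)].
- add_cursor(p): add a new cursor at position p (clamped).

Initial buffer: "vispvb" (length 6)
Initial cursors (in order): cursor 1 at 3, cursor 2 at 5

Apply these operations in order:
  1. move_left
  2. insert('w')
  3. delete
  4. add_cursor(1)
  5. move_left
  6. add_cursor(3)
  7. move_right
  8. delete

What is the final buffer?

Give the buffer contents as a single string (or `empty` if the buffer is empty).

After op 1 (move_left): buffer="vispvb" (len 6), cursors c1@2 c2@4, authorship ......
After op 2 (insert('w')): buffer="viwspwvb" (len 8), cursors c1@3 c2@6, authorship ..1..2..
After op 3 (delete): buffer="vispvb" (len 6), cursors c1@2 c2@4, authorship ......
After op 4 (add_cursor(1)): buffer="vispvb" (len 6), cursors c3@1 c1@2 c2@4, authorship ......
After op 5 (move_left): buffer="vispvb" (len 6), cursors c3@0 c1@1 c2@3, authorship ......
After op 6 (add_cursor(3)): buffer="vispvb" (len 6), cursors c3@0 c1@1 c2@3 c4@3, authorship ......
After op 7 (move_right): buffer="vispvb" (len 6), cursors c3@1 c1@2 c2@4 c4@4, authorship ......
After op 8 (delete): buffer="vb" (len 2), cursors c1@0 c2@0 c3@0 c4@0, authorship ..

Answer: vb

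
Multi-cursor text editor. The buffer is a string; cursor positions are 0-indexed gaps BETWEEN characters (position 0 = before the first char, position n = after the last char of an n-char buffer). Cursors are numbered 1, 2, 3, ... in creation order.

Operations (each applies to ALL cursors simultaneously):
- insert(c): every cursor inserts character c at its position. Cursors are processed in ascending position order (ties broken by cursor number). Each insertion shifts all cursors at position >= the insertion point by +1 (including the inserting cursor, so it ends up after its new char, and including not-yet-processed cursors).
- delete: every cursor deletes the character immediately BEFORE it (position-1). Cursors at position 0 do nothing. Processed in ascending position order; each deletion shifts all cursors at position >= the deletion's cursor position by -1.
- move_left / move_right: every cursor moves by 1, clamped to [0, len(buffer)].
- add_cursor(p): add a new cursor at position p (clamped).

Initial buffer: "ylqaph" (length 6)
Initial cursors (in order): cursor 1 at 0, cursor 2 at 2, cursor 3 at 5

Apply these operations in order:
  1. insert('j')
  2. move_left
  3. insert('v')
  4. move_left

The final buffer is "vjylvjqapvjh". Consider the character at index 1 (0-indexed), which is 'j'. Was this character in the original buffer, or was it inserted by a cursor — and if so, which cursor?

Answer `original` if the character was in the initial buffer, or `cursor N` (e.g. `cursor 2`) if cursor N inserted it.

After op 1 (insert('j')): buffer="jyljqapjh" (len 9), cursors c1@1 c2@4 c3@8, authorship 1..2...3.
After op 2 (move_left): buffer="jyljqapjh" (len 9), cursors c1@0 c2@3 c3@7, authorship 1..2...3.
After op 3 (insert('v')): buffer="vjylvjqapvjh" (len 12), cursors c1@1 c2@5 c3@10, authorship 11..22...33.
After op 4 (move_left): buffer="vjylvjqapvjh" (len 12), cursors c1@0 c2@4 c3@9, authorship 11..22...33.
Authorship (.=original, N=cursor N): 1 1 . . 2 2 . . . 3 3 .
Index 1: author = 1

Answer: cursor 1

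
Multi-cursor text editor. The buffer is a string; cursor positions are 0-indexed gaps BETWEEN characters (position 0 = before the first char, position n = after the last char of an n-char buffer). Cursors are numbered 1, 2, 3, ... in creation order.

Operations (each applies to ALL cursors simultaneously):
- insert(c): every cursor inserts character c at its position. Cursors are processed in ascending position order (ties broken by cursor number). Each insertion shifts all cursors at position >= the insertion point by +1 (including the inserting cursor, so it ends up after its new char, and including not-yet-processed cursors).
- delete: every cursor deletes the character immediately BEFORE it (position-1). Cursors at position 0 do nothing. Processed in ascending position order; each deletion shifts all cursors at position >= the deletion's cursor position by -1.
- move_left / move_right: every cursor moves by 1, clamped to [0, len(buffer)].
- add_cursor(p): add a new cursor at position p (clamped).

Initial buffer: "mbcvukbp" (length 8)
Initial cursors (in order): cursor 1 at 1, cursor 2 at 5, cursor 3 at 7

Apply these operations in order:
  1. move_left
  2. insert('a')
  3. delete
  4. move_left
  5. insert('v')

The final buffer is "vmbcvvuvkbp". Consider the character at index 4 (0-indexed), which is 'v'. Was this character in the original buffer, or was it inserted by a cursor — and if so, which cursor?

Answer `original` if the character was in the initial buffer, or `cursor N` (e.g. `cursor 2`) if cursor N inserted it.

Answer: cursor 2

Derivation:
After op 1 (move_left): buffer="mbcvukbp" (len 8), cursors c1@0 c2@4 c3@6, authorship ........
After op 2 (insert('a')): buffer="ambcvaukabp" (len 11), cursors c1@1 c2@6 c3@9, authorship 1....2..3..
After op 3 (delete): buffer="mbcvukbp" (len 8), cursors c1@0 c2@4 c3@6, authorship ........
After op 4 (move_left): buffer="mbcvukbp" (len 8), cursors c1@0 c2@3 c3@5, authorship ........
After op 5 (insert('v')): buffer="vmbcvvuvkbp" (len 11), cursors c1@1 c2@5 c3@8, authorship 1...2..3...
Authorship (.=original, N=cursor N): 1 . . . 2 . . 3 . . .
Index 4: author = 2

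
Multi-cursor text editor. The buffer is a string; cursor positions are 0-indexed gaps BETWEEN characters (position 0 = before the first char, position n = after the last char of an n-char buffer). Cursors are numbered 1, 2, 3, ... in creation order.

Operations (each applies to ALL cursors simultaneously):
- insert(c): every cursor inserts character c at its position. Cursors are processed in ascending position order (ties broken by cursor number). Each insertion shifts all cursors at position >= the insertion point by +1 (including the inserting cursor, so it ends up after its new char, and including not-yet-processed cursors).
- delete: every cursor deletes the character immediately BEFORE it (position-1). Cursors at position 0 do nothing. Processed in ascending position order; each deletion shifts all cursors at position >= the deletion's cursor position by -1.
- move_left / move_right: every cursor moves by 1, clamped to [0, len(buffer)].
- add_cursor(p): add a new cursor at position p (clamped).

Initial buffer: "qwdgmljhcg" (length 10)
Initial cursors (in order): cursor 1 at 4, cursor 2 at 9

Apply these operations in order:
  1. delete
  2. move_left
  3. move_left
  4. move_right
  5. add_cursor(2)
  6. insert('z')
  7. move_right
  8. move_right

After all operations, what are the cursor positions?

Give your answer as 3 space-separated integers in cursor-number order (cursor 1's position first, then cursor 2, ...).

After op 1 (delete): buffer="qwdmljhg" (len 8), cursors c1@3 c2@7, authorship ........
After op 2 (move_left): buffer="qwdmljhg" (len 8), cursors c1@2 c2@6, authorship ........
After op 3 (move_left): buffer="qwdmljhg" (len 8), cursors c1@1 c2@5, authorship ........
After op 4 (move_right): buffer="qwdmljhg" (len 8), cursors c1@2 c2@6, authorship ........
After op 5 (add_cursor(2)): buffer="qwdmljhg" (len 8), cursors c1@2 c3@2 c2@6, authorship ........
After op 6 (insert('z')): buffer="qwzzdmljzhg" (len 11), cursors c1@4 c3@4 c2@9, authorship ..13....2..
After op 7 (move_right): buffer="qwzzdmljzhg" (len 11), cursors c1@5 c3@5 c2@10, authorship ..13....2..
After op 8 (move_right): buffer="qwzzdmljzhg" (len 11), cursors c1@6 c3@6 c2@11, authorship ..13....2..

Answer: 6 11 6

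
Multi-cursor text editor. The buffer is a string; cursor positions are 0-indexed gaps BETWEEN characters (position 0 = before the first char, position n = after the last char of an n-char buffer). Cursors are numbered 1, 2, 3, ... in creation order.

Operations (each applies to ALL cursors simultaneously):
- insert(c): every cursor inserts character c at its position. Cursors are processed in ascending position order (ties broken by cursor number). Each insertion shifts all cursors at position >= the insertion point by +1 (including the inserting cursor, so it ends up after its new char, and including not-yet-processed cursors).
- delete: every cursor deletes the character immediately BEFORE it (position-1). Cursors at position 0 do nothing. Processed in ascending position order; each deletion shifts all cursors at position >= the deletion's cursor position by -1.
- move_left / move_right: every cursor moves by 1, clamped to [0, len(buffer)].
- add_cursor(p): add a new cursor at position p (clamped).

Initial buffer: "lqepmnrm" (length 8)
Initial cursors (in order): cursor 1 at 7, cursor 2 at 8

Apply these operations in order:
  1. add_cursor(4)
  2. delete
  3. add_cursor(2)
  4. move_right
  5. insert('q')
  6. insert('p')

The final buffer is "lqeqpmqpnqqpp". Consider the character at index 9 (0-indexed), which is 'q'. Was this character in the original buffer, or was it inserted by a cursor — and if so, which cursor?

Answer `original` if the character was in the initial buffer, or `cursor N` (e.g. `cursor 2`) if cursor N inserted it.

After op 1 (add_cursor(4)): buffer="lqepmnrm" (len 8), cursors c3@4 c1@7 c2@8, authorship ........
After op 2 (delete): buffer="lqemn" (len 5), cursors c3@3 c1@5 c2@5, authorship .....
After op 3 (add_cursor(2)): buffer="lqemn" (len 5), cursors c4@2 c3@3 c1@5 c2@5, authorship .....
After op 4 (move_right): buffer="lqemn" (len 5), cursors c4@3 c3@4 c1@5 c2@5, authorship .....
After op 5 (insert('q')): buffer="lqeqmqnqq" (len 9), cursors c4@4 c3@6 c1@9 c2@9, authorship ...4.3.12
After op 6 (insert('p')): buffer="lqeqpmqpnqqpp" (len 13), cursors c4@5 c3@8 c1@13 c2@13, authorship ...44.33.1212
Authorship (.=original, N=cursor N): . . . 4 4 . 3 3 . 1 2 1 2
Index 9: author = 1

Answer: cursor 1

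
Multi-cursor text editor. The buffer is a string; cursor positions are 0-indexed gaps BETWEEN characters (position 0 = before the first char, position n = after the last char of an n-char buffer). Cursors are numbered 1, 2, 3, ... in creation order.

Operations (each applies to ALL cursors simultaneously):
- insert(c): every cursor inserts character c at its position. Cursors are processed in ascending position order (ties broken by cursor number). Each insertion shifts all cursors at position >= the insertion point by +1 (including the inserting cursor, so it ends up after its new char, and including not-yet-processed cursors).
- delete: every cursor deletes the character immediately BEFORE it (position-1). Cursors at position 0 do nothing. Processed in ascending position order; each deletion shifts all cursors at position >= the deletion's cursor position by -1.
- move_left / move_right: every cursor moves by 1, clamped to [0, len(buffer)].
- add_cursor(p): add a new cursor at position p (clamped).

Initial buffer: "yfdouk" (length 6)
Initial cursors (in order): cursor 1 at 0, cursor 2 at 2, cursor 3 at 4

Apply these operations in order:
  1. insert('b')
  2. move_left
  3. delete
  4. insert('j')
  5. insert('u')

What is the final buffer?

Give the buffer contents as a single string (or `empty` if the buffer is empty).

Answer: jubyjubdjubuk

Derivation:
After op 1 (insert('b')): buffer="byfbdobuk" (len 9), cursors c1@1 c2@4 c3@7, authorship 1..2..3..
After op 2 (move_left): buffer="byfbdobuk" (len 9), cursors c1@0 c2@3 c3@6, authorship 1..2..3..
After op 3 (delete): buffer="bybdbuk" (len 7), cursors c1@0 c2@2 c3@4, authorship 1.2.3..
After op 4 (insert('j')): buffer="jbyjbdjbuk" (len 10), cursors c1@1 c2@4 c3@7, authorship 11.22.33..
After op 5 (insert('u')): buffer="jubyjubdjubuk" (len 13), cursors c1@2 c2@6 c3@10, authorship 111.222.333..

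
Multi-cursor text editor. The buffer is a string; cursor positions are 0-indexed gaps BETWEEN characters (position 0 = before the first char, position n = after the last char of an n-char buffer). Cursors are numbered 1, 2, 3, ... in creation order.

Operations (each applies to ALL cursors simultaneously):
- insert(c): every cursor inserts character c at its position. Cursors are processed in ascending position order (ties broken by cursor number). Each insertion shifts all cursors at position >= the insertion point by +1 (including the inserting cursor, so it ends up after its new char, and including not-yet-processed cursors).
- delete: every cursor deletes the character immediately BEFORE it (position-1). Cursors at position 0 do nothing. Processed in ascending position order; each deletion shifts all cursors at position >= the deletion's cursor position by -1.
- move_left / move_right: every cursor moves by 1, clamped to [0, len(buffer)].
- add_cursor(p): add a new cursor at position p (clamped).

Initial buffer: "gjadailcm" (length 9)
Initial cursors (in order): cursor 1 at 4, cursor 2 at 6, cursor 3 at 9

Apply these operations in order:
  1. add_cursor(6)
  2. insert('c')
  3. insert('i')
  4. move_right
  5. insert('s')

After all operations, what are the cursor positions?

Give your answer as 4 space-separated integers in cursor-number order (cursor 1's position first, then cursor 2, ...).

Answer: 8 16 21 16

Derivation:
After op 1 (add_cursor(6)): buffer="gjadailcm" (len 9), cursors c1@4 c2@6 c4@6 c3@9, authorship .........
After op 2 (insert('c')): buffer="gjadcaicclcmc" (len 13), cursors c1@5 c2@9 c4@9 c3@13, authorship ....1..24...3
After op 3 (insert('i')): buffer="gjadciaicciilcmci" (len 17), cursors c1@6 c2@12 c4@12 c3@17, authorship ....11..2424...33
After op 4 (move_right): buffer="gjadciaicciilcmci" (len 17), cursors c1@7 c2@13 c4@13 c3@17, authorship ....11..2424...33
After op 5 (insert('s')): buffer="gjadciasicciilsscmcis" (len 21), cursors c1@8 c2@16 c4@16 c3@21, authorship ....11.1.2424.24..333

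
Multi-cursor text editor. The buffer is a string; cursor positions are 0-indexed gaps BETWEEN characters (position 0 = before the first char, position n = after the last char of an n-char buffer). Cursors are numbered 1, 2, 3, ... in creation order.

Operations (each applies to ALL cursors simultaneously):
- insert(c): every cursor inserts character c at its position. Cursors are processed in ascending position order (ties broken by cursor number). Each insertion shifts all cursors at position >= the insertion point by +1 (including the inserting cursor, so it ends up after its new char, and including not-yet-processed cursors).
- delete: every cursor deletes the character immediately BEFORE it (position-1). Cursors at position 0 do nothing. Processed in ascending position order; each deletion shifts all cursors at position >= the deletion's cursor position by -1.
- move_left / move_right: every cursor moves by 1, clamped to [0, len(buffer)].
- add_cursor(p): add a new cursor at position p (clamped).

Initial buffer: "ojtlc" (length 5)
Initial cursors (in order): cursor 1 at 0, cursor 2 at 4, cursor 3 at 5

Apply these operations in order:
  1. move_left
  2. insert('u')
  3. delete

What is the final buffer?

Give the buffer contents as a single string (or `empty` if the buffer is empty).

After op 1 (move_left): buffer="ojtlc" (len 5), cursors c1@0 c2@3 c3@4, authorship .....
After op 2 (insert('u')): buffer="uojtuluc" (len 8), cursors c1@1 c2@5 c3@7, authorship 1...2.3.
After op 3 (delete): buffer="ojtlc" (len 5), cursors c1@0 c2@3 c3@4, authorship .....

Answer: ojtlc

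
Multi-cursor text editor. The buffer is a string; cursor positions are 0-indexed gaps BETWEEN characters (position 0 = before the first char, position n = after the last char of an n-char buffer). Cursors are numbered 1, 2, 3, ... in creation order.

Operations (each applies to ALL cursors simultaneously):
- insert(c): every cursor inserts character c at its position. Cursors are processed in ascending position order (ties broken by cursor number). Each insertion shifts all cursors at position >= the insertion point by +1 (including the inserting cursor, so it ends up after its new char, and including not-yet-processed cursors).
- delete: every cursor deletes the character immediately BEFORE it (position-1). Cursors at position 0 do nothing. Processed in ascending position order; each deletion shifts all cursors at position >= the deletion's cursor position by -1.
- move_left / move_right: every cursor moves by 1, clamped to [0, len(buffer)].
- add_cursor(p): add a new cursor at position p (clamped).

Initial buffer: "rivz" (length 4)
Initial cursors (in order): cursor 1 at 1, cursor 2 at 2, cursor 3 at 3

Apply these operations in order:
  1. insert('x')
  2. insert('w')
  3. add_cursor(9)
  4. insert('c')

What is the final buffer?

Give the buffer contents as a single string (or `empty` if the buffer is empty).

After op 1 (insert('x')): buffer="rxixvxz" (len 7), cursors c1@2 c2@4 c3@6, authorship .1.2.3.
After op 2 (insert('w')): buffer="rxwixwvxwz" (len 10), cursors c1@3 c2@6 c3@9, authorship .11.22.33.
After op 3 (add_cursor(9)): buffer="rxwixwvxwz" (len 10), cursors c1@3 c2@6 c3@9 c4@9, authorship .11.22.33.
After op 4 (insert('c')): buffer="rxwcixwcvxwccz" (len 14), cursors c1@4 c2@8 c3@13 c4@13, authorship .111.222.3334.

Answer: rxwcixwcvxwccz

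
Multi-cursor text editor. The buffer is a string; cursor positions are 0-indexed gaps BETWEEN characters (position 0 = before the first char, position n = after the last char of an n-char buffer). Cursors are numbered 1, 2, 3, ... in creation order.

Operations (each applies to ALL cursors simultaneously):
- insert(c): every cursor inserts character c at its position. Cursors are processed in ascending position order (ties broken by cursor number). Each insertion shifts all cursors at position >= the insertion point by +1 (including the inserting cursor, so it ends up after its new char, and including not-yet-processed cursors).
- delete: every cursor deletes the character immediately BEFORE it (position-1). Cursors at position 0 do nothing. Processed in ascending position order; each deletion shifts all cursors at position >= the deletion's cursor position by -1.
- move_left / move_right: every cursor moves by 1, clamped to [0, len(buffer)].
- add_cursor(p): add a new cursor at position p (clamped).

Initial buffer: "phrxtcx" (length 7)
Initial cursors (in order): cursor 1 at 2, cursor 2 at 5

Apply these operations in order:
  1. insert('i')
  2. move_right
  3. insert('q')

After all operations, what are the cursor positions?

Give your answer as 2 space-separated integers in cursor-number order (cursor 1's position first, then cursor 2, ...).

Answer: 5 10

Derivation:
After op 1 (insert('i')): buffer="phirxticx" (len 9), cursors c1@3 c2@7, authorship ..1...2..
After op 2 (move_right): buffer="phirxticx" (len 9), cursors c1@4 c2@8, authorship ..1...2..
After op 3 (insert('q')): buffer="phirqxticqx" (len 11), cursors c1@5 c2@10, authorship ..1.1..2.2.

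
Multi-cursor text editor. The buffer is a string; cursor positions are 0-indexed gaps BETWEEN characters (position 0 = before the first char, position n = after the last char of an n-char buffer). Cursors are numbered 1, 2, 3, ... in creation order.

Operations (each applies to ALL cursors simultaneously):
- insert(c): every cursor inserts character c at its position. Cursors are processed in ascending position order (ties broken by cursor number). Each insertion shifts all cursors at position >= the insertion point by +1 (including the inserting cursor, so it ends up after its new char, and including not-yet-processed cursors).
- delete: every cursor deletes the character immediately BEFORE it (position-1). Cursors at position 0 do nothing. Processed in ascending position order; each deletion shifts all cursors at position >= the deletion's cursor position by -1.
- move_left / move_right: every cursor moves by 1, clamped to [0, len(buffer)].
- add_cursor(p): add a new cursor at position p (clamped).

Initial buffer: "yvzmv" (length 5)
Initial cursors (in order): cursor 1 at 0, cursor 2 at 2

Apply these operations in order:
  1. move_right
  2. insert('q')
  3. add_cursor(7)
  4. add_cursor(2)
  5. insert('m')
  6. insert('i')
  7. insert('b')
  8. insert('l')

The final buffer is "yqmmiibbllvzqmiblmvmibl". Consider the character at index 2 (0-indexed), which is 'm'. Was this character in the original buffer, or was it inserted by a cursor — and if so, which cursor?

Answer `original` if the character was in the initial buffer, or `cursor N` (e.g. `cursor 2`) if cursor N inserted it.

Answer: cursor 1

Derivation:
After op 1 (move_right): buffer="yvzmv" (len 5), cursors c1@1 c2@3, authorship .....
After op 2 (insert('q')): buffer="yqvzqmv" (len 7), cursors c1@2 c2@5, authorship .1..2..
After op 3 (add_cursor(7)): buffer="yqvzqmv" (len 7), cursors c1@2 c2@5 c3@7, authorship .1..2..
After op 4 (add_cursor(2)): buffer="yqvzqmv" (len 7), cursors c1@2 c4@2 c2@5 c3@7, authorship .1..2..
After op 5 (insert('m')): buffer="yqmmvzqmmvm" (len 11), cursors c1@4 c4@4 c2@8 c3@11, authorship .114..22..3
After op 6 (insert('i')): buffer="yqmmiivzqmimvmi" (len 15), cursors c1@6 c4@6 c2@11 c3@15, authorship .11414..222..33
After op 7 (insert('b')): buffer="yqmmiibbvzqmibmvmib" (len 19), cursors c1@8 c4@8 c2@14 c3@19, authorship .1141414..2222..333
After op 8 (insert('l')): buffer="yqmmiibbllvzqmiblmvmibl" (len 23), cursors c1@10 c4@10 c2@17 c3@23, authorship .114141414..22222..3333
Authorship (.=original, N=cursor N): . 1 1 4 1 4 1 4 1 4 . . 2 2 2 2 2 . . 3 3 3 3
Index 2: author = 1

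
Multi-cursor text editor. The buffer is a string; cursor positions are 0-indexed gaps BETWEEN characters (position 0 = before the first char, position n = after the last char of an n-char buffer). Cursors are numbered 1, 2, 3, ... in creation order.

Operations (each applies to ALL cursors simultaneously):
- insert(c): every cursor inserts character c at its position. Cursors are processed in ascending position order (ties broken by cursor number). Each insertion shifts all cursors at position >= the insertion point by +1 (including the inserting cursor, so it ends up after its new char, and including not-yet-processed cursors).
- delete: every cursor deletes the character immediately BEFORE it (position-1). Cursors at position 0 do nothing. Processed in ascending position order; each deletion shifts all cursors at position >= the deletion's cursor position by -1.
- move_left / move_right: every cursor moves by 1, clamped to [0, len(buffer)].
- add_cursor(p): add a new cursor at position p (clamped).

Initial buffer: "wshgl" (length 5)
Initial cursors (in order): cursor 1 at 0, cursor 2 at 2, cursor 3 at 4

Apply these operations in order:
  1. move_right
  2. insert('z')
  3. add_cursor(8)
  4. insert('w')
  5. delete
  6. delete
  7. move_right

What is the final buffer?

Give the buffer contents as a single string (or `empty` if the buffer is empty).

After op 1 (move_right): buffer="wshgl" (len 5), cursors c1@1 c2@3 c3@5, authorship .....
After op 2 (insert('z')): buffer="wzshzglz" (len 8), cursors c1@2 c2@5 c3@8, authorship .1..2..3
After op 3 (add_cursor(8)): buffer="wzshzglz" (len 8), cursors c1@2 c2@5 c3@8 c4@8, authorship .1..2..3
After op 4 (insert('w')): buffer="wzwshzwglzww" (len 12), cursors c1@3 c2@7 c3@12 c4@12, authorship .11..22..334
After op 5 (delete): buffer="wzshzglz" (len 8), cursors c1@2 c2@5 c3@8 c4@8, authorship .1..2..3
After op 6 (delete): buffer="wshg" (len 4), cursors c1@1 c2@3 c3@4 c4@4, authorship ....
After op 7 (move_right): buffer="wshg" (len 4), cursors c1@2 c2@4 c3@4 c4@4, authorship ....

Answer: wshg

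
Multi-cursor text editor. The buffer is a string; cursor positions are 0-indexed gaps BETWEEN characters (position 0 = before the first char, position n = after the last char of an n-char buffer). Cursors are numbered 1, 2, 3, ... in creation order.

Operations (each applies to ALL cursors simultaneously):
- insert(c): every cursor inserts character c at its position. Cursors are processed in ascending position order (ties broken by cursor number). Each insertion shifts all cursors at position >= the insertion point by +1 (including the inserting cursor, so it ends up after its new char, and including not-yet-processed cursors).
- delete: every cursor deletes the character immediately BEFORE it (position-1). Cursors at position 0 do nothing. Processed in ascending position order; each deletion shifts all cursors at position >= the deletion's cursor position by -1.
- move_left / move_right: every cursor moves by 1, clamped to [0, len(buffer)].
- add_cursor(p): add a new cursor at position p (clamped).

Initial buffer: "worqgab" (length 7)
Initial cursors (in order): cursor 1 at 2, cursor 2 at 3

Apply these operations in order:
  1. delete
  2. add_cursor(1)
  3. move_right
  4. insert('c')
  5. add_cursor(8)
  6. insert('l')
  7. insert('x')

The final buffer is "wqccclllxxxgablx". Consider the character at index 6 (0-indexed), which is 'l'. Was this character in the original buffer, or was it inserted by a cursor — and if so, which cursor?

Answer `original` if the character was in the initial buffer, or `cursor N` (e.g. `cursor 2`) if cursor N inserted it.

Answer: cursor 2

Derivation:
After op 1 (delete): buffer="wqgab" (len 5), cursors c1@1 c2@1, authorship .....
After op 2 (add_cursor(1)): buffer="wqgab" (len 5), cursors c1@1 c2@1 c3@1, authorship .....
After op 3 (move_right): buffer="wqgab" (len 5), cursors c1@2 c2@2 c3@2, authorship .....
After op 4 (insert('c')): buffer="wqcccgab" (len 8), cursors c1@5 c2@5 c3@5, authorship ..123...
After op 5 (add_cursor(8)): buffer="wqcccgab" (len 8), cursors c1@5 c2@5 c3@5 c4@8, authorship ..123...
After op 6 (insert('l')): buffer="wqccclllgabl" (len 12), cursors c1@8 c2@8 c3@8 c4@12, authorship ..123123...4
After op 7 (insert('x')): buffer="wqccclllxxxgablx" (len 16), cursors c1@11 c2@11 c3@11 c4@16, authorship ..123123123...44
Authorship (.=original, N=cursor N): . . 1 2 3 1 2 3 1 2 3 . . . 4 4
Index 6: author = 2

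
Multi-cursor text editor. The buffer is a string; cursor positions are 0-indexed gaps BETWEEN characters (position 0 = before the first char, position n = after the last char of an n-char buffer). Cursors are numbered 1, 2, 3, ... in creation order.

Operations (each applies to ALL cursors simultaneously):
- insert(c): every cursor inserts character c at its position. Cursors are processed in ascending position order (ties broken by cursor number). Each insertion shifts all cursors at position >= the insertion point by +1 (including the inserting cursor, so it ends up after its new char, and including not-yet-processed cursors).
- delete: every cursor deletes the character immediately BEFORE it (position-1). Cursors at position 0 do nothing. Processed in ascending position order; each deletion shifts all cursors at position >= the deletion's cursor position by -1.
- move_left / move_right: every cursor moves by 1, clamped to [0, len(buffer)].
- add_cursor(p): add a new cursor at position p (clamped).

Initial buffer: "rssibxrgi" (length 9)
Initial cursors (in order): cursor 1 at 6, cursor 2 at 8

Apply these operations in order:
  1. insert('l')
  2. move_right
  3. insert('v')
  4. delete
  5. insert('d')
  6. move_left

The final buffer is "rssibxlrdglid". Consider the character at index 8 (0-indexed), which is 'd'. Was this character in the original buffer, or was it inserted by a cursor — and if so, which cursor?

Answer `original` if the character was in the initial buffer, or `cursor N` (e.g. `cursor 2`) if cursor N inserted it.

After op 1 (insert('l')): buffer="rssibxlrgli" (len 11), cursors c1@7 c2@10, authorship ......1..2.
After op 2 (move_right): buffer="rssibxlrgli" (len 11), cursors c1@8 c2@11, authorship ......1..2.
After op 3 (insert('v')): buffer="rssibxlrvgliv" (len 13), cursors c1@9 c2@13, authorship ......1.1.2.2
After op 4 (delete): buffer="rssibxlrgli" (len 11), cursors c1@8 c2@11, authorship ......1..2.
After op 5 (insert('d')): buffer="rssibxlrdglid" (len 13), cursors c1@9 c2@13, authorship ......1.1.2.2
After op 6 (move_left): buffer="rssibxlrdglid" (len 13), cursors c1@8 c2@12, authorship ......1.1.2.2
Authorship (.=original, N=cursor N): . . . . . . 1 . 1 . 2 . 2
Index 8: author = 1

Answer: cursor 1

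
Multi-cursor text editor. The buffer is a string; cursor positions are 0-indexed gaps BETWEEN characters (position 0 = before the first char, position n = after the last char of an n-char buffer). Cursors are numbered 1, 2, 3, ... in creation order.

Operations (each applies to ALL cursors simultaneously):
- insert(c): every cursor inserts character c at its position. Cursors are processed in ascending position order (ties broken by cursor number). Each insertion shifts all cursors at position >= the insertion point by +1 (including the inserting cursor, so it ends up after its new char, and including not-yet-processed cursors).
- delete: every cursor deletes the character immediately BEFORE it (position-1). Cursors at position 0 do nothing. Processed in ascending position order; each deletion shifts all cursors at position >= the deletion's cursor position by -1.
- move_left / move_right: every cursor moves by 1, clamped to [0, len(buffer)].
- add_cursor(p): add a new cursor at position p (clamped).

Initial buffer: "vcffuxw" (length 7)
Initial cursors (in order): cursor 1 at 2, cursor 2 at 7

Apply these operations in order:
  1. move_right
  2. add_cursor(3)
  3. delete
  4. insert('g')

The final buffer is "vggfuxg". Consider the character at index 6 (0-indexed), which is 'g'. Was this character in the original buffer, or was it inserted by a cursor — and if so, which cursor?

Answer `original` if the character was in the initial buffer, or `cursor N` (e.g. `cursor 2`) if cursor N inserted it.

After op 1 (move_right): buffer="vcffuxw" (len 7), cursors c1@3 c2@7, authorship .......
After op 2 (add_cursor(3)): buffer="vcffuxw" (len 7), cursors c1@3 c3@3 c2@7, authorship .......
After op 3 (delete): buffer="vfux" (len 4), cursors c1@1 c3@1 c2@4, authorship ....
After op 4 (insert('g')): buffer="vggfuxg" (len 7), cursors c1@3 c3@3 c2@7, authorship .13...2
Authorship (.=original, N=cursor N): . 1 3 . . . 2
Index 6: author = 2

Answer: cursor 2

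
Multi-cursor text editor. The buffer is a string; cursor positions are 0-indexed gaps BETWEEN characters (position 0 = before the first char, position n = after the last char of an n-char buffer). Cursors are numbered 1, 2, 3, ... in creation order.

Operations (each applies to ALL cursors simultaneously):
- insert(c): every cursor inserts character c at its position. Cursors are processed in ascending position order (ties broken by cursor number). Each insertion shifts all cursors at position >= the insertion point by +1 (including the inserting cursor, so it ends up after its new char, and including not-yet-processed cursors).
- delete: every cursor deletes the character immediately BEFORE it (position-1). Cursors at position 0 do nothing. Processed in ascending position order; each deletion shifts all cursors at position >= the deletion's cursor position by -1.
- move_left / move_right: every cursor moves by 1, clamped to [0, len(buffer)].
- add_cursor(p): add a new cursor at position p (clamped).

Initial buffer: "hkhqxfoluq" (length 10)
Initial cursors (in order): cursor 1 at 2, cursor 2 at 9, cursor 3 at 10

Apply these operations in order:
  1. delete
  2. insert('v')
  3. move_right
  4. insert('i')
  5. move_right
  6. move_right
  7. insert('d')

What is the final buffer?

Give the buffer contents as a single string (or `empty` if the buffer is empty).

Answer: hvhiqxdfolvviidd

Derivation:
After op 1 (delete): buffer="hhqxfol" (len 7), cursors c1@1 c2@7 c3@7, authorship .......
After op 2 (insert('v')): buffer="hvhqxfolvv" (len 10), cursors c1@2 c2@10 c3@10, authorship .1......23
After op 3 (move_right): buffer="hvhqxfolvv" (len 10), cursors c1@3 c2@10 c3@10, authorship .1......23
After op 4 (insert('i')): buffer="hvhiqxfolvvii" (len 13), cursors c1@4 c2@13 c3@13, authorship .1.1.....2323
After op 5 (move_right): buffer="hvhiqxfolvvii" (len 13), cursors c1@5 c2@13 c3@13, authorship .1.1.....2323
After op 6 (move_right): buffer="hvhiqxfolvvii" (len 13), cursors c1@6 c2@13 c3@13, authorship .1.1.....2323
After op 7 (insert('d')): buffer="hvhiqxdfolvviidd" (len 16), cursors c1@7 c2@16 c3@16, authorship .1.1..1...232323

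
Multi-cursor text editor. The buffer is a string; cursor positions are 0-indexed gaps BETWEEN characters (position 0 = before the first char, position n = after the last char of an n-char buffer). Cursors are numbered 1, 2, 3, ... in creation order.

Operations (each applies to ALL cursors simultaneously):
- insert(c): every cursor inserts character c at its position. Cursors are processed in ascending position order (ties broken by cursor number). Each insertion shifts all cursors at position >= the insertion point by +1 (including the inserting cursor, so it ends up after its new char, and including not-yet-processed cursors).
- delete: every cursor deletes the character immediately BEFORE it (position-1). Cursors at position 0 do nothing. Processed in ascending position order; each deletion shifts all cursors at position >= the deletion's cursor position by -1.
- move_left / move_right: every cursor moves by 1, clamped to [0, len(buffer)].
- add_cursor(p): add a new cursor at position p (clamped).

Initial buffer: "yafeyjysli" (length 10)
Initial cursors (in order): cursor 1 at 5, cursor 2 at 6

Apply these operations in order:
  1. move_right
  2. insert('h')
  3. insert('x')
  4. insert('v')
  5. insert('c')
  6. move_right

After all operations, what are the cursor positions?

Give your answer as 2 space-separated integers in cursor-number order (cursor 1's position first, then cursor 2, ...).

After op 1 (move_right): buffer="yafeyjysli" (len 10), cursors c1@6 c2@7, authorship ..........
After op 2 (insert('h')): buffer="yafeyjhyhsli" (len 12), cursors c1@7 c2@9, authorship ......1.2...
After op 3 (insert('x')): buffer="yafeyjhxyhxsli" (len 14), cursors c1@8 c2@11, authorship ......11.22...
After op 4 (insert('v')): buffer="yafeyjhxvyhxvsli" (len 16), cursors c1@9 c2@13, authorship ......111.222...
After op 5 (insert('c')): buffer="yafeyjhxvcyhxvcsli" (len 18), cursors c1@10 c2@15, authorship ......1111.2222...
After op 6 (move_right): buffer="yafeyjhxvcyhxvcsli" (len 18), cursors c1@11 c2@16, authorship ......1111.2222...

Answer: 11 16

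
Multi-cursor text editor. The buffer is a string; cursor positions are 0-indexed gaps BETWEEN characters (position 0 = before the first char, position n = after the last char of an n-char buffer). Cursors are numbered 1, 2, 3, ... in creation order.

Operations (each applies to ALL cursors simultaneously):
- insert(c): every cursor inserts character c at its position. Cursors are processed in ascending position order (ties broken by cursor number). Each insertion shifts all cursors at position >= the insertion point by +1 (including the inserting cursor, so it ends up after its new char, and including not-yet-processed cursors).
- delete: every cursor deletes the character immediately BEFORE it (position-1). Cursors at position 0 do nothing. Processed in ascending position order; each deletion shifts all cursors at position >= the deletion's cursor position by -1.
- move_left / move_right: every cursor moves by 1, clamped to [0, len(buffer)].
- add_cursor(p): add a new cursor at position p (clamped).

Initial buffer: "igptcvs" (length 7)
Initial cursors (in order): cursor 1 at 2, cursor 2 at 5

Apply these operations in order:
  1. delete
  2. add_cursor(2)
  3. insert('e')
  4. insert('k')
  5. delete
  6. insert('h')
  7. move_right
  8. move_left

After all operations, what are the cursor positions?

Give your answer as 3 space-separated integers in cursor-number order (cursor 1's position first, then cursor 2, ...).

After op 1 (delete): buffer="iptvs" (len 5), cursors c1@1 c2@3, authorship .....
After op 2 (add_cursor(2)): buffer="iptvs" (len 5), cursors c1@1 c3@2 c2@3, authorship .....
After op 3 (insert('e')): buffer="iepetevs" (len 8), cursors c1@2 c3@4 c2@6, authorship .1.3.2..
After op 4 (insert('k')): buffer="iekpektekvs" (len 11), cursors c1@3 c3@6 c2@9, authorship .11.33.22..
After op 5 (delete): buffer="iepetevs" (len 8), cursors c1@2 c3@4 c2@6, authorship .1.3.2..
After op 6 (insert('h')): buffer="iehpehtehvs" (len 11), cursors c1@3 c3@6 c2@9, authorship .11.33.22..
After op 7 (move_right): buffer="iehpehtehvs" (len 11), cursors c1@4 c3@7 c2@10, authorship .11.33.22..
After op 8 (move_left): buffer="iehpehtehvs" (len 11), cursors c1@3 c3@6 c2@9, authorship .11.33.22..

Answer: 3 9 6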